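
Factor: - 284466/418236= -521/766 =-  2^ ( - 1 )*383^( - 1 )*521^1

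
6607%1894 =925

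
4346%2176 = 2170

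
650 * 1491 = 969150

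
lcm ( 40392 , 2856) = 282744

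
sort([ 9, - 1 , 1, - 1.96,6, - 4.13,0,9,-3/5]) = [  -  4.13 , - 1.96, - 1, - 3/5, 0, 1, 6, 9,9]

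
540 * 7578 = 4092120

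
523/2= 523/2 = 261.50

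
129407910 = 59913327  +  69494583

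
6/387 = 2/129 =0.02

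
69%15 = 9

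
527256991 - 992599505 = -465342514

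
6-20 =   -  14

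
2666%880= 26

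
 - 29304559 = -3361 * 8719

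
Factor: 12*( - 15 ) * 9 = -2^2 * 3^4 * 5^1 = - 1620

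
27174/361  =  27174/361 = 75.27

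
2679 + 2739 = 5418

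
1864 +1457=3321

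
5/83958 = 5/83958 = 0.00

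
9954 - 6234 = 3720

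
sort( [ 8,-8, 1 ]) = [ - 8, 1, 8 ]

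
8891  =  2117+6774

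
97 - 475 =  - 378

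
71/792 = 71/792 =0.09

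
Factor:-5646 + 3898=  - 2^2*19^1*23^1 = -1748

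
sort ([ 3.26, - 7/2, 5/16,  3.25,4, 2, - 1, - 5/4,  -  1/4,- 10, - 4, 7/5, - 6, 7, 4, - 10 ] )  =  [ - 10, - 10,  -  6, - 4, - 7/2,-5/4, - 1, - 1/4, 5/16,7/5, 2,3.25,3.26,4,4,7 ] 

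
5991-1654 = 4337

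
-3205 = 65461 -68666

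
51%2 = 1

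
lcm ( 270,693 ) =20790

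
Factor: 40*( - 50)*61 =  - 2^4*  5^3*61^1 = -122000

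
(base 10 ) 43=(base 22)1L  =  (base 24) 1J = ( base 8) 53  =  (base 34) 19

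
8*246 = 1968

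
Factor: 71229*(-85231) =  - 6070918899=- 3^1*29^1*2939^1*23743^1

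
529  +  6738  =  7267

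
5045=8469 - 3424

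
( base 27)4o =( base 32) 44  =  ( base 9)156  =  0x84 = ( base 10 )132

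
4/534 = 2/267 = 0.01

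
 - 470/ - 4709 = 470/4709 = 0.10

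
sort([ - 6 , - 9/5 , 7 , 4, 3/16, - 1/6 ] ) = [ - 6, - 9/5, - 1/6,3/16, 4,7]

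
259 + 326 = 585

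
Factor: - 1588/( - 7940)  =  5^( - 1) = 1/5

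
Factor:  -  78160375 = - 5^3*625283^1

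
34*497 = 16898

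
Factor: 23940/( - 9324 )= - 5^1*19^1*37^ ( -1 ) = - 95/37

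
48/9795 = 16/3265 = 0.00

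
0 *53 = 0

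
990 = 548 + 442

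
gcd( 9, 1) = 1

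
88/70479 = 88/70479 = 0.00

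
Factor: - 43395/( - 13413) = 5^1*11^1*17^ ( - 1) = 55/17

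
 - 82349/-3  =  27449 + 2/3=27449.67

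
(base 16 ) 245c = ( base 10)9308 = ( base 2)10010001011100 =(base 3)110202202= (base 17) 1F39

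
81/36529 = 81/36529 = 0.00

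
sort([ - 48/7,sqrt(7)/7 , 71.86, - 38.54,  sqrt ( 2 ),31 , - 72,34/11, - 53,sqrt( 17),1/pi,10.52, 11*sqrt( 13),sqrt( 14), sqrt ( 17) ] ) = [ - 72, - 53,  -  38.54, -48/7,1/pi, sqrt( 7)/7,sqrt( 2), 34/11,sqrt(14),sqrt(17), sqrt(17 ), 10.52,31, 11 *sqrt( 13),71.86]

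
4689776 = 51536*91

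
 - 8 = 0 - 8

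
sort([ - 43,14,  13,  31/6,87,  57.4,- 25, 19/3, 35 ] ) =[-43, -25, 31/6,19/3, 13,  14,35,57.4, 87]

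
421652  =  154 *2738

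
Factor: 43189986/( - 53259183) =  - 2^1* 3^ (-1 )*7^1*1028333^1*5917687^(-1 )  =  - 14396662/17753061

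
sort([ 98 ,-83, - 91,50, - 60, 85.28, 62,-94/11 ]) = [ - 91, - 83 , - 60, - 94/11,50, 62, 85.28,98] 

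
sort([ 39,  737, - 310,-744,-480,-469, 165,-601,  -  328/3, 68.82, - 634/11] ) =[-744,-601 , -480, - 469, - 310  ,-328/3,-634/11,39, 68.82, 165, 737 ]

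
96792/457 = 211+365/457= 211.80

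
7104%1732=176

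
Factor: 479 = 479^1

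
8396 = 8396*1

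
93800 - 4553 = 89247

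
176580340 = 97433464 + 79146876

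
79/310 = 79/310 = 0.25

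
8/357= 8/357= 0.02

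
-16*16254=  - 260064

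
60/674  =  30/337 = 0.09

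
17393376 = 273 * 63712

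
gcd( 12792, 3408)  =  24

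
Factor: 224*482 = 2^6*7^1*241^1 = 107968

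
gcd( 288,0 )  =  288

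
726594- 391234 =335360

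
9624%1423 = 1086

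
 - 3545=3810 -7355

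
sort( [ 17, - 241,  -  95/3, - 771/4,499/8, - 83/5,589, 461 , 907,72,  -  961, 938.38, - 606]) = [ - 961, - 606, - 241, - 771/4, - 95/3,-83/5,17, 499/8,72,461, 589, 907,  938.38 ] 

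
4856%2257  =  342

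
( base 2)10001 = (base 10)17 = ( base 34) h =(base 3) 122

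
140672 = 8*17584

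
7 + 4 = 11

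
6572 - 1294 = 5278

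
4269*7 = 29883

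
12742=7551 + 5191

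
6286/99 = 63 + 49/99=63.49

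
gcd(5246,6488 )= 2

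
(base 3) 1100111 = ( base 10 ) 985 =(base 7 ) 2605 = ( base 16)3D9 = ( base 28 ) 175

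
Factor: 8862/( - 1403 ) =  - 2^1*3^1*7^1*23^( - 1)*61^(-1 )*211^1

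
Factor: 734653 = 734653^1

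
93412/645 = 144 + 532/645=144.82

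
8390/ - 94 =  - 4195/47=   - 89.26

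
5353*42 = 224826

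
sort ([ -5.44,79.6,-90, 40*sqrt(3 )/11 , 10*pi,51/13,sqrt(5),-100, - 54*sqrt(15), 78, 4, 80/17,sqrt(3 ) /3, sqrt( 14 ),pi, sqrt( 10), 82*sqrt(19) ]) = [-54*sqrt (15 ),-100, - 90,-5.44,sqrt (3)/3,  sqrt( 5 ), pi, sqrt(10 ), sqrt (14), 51/13 , 4, 80/17,  40*sqrt( 3 ) /11, 10 * pi,78, 79.6,82*sqrt(19)]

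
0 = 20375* 0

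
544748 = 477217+67531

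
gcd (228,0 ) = 228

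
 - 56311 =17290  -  73601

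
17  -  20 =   -  3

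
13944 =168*83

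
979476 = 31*31596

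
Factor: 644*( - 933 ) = -2^2*3^1*7^1 * 23^1* 311^1 = - 600852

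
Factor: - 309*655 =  - 3^1*5^1*103^1*131^1  =  -202395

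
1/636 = 1/636= 0.00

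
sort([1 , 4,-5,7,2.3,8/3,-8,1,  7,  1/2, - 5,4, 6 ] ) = [ - 8, - 5, - 5, 1/2,1,1,2.3,8/3,4,4, 6,7,7] 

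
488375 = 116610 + 371765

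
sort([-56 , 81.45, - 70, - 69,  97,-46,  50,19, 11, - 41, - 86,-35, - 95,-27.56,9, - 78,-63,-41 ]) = [-95,-86,  -  78, - 70,  -  69,-63, -56, - 46 , - 41,-41,-35, - 27.56, 9, 11, 19, 50 , 81.45,97] 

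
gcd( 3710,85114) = 2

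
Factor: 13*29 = 377 = 13^1*29^1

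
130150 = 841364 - 711214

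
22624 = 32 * 707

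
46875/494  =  94 + 439/494 = 94.89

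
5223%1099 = 827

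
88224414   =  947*93162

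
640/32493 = 640/32493= 0.02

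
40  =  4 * 10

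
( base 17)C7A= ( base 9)4836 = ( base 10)3597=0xe0d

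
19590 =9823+9767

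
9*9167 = 82503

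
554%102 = 44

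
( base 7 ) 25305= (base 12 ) 3a39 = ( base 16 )1A0D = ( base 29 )7QS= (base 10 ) 6669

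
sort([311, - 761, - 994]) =[  -  994, - 761 , 311] 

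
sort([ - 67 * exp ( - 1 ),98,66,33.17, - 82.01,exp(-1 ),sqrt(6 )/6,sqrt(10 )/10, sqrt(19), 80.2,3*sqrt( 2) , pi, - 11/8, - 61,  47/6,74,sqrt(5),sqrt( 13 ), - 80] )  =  [ - 82.01, - 80, - 61, - 67*exp( -1),-11/8,sqrt(10 ) /10,exp( - 1 ),  sqrt(6 )/6,sqrt( 5 ),pi,sqrt ( 13),3*sqrt(2), sqrt( 19),47/6 , 33.17,66,74, 80.2,98 ]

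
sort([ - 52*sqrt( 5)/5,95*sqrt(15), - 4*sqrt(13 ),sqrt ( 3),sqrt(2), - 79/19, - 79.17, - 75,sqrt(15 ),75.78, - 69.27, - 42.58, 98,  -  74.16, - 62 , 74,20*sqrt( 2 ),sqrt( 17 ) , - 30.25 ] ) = [ - 79.17 , - 75, - 74.16, - 69.27, - 62, - 42.58, - 30.25, - 52*sqrt(5 )/5, - 4*sqrt(13), - 79/19,sqrt(2),sqrt( 3 ),sqrt ( 15 ), sqrt( 17),20 *sqrt ( 2 ), 74,75.78, 98 , 95*sqrt( 15) ] 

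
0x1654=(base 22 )BHI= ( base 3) 21211201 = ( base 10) 5716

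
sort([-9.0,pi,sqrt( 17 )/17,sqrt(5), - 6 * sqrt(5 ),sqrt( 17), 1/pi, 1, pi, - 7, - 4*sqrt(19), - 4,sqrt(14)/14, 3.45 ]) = [- 4 * sqrt( 19 ),-6 * sqrt( 5),-9.0, - 7, -4, sqrt( 17) /17,sqrt(14)/14, 1/pi, 1,sqrt( 5 ),pi,pi,3.45, sqrt ( 17 )] 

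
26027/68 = 1531/4 = 382.75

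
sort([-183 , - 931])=[ - 931, - 183 ] 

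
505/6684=505/6684 =0.08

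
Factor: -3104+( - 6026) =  - 2^1 * 5^1*11^1*83^1 = - 9130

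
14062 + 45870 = 59932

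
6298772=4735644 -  - 1563128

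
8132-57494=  - 49362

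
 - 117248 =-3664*32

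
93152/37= 2517+ 23/37=2517.62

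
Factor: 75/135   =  5/9 = 3^( - 2)*5^1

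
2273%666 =275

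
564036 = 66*8546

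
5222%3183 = 2039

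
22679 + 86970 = 109649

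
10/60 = 1/6 =0.17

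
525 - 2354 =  - 1829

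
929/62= 14+ 61/62= 14.98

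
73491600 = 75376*975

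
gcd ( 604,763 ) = 1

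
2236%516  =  172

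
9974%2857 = 1403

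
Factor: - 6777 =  - 3^3 * 251^1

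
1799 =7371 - 5572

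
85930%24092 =13654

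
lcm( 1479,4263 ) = 72471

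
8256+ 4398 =12654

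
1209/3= 403 = 403.00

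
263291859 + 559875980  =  823167839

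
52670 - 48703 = 3967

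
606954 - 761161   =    -  154207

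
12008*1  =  12008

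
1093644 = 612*1787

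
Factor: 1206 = 2^1*3^2*67^1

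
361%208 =153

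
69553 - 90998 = -21445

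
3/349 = 3/349 = 0.01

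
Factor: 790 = 2^1*5^1*79^1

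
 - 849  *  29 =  - 24621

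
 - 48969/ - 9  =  5441 + 0/1 = 5441.00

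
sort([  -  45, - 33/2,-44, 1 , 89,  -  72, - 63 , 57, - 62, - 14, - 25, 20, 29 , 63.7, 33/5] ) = [ - 72, - 63,-62, - 45, - 44,-25,  -  33/2, - 14 , 1, 33/5, 20,29, 57, 63.7 , 89]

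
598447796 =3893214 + 594554582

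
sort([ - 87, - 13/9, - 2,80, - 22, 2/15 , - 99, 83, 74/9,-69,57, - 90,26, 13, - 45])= [ - 99, - 90, - 87,-69,  -  45, -22,-2, - 13/9 , 2/15, 74/9, 13, 26,57, 80,83]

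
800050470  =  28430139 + 771620331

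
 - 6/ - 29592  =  1/4932 = 0.00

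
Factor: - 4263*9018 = - 38443734 = -2^1*  3^4*7^2*29^1*167^1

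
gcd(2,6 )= 2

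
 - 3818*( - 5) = 19090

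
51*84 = 4284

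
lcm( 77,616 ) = 616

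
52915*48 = 2539920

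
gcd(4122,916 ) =458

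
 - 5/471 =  - 1 + 466/471 = - 0.01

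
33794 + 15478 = 49272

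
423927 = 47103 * 9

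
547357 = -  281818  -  -829175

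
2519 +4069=6588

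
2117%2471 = 2117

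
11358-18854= - 7496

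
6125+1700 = 7825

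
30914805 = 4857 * 6365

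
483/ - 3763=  - 1 + 3280/3763 = - 0.13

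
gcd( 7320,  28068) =12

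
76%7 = 6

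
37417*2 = 74834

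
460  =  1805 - 1345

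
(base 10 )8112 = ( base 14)2d56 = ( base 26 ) C00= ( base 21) I86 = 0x1FB0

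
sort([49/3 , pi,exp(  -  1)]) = [ exp( - 1 ) , pi , 49/3 ] 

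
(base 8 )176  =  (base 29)4a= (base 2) 1111110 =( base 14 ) 90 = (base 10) 126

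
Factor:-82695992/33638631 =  - 2^3*3^( - 1 )*13^( - 1)*17^(- 1 )*61^1*97^1*113^( - 1 )*449^( - 1)*1747^1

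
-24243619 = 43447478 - 67691097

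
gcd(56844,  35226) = 18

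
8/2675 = 8/2675=0.00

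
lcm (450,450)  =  450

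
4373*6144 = 26867712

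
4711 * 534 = 2515674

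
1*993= 993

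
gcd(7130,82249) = 1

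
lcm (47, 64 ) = 3008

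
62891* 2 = 125782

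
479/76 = 479/76 = 6.30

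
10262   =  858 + 9404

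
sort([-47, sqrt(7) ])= [-47, sqrt(7 ) ] 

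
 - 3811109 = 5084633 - 8895742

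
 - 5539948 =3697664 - 9237612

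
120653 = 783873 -663220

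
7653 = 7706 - 53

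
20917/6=20917/6 = 3486.17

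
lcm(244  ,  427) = 1708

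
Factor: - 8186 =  - 2^1*4093^1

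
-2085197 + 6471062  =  4385865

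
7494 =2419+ 5075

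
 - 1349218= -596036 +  - 753182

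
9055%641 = 81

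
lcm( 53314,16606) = 1012966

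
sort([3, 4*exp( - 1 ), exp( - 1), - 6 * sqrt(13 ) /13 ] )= [ - 6*sqrt(13)/13,exp ( - 1),4*exp( - 1), 3]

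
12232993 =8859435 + 3373558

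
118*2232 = 263376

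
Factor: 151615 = 5^1*30323^1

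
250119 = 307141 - 57022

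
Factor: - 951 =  - 3^1*317^1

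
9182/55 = 166 + 52/55 = 166.95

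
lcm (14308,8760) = 429240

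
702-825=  - 123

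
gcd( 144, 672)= 48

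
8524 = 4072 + 4452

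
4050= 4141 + -91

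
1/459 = 1/459 = 0.00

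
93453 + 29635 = 123088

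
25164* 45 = 1132380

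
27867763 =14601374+13266389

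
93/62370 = 31/20790 = 0.00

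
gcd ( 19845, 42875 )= 245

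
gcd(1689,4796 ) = 1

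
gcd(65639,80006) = 1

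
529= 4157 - 3628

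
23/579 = 23/579 =0.04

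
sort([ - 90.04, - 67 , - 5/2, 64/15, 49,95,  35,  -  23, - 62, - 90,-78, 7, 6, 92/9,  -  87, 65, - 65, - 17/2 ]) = [- 90.04,- 90 , - 87,  -  78, - 67, - 65  , - 62, - 23,-17/2, - 5/2,64/15, 6  ,  7 , 92/9, 35 , 49, 65, 95]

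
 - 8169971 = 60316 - 8230287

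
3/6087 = 1/2029 = 0.00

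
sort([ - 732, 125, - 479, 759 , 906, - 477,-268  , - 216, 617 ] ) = [ - 732 ,  -  479,-477,  -  268, - 216,125, 617,  759, 906] 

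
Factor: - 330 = -2^1*3^1 * 5^1 * 11^1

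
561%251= 59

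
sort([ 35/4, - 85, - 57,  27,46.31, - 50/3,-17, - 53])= [ - 85,-57, - 53, - 17,-50/3,  35/4, 27,46.31]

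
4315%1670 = 975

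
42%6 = 0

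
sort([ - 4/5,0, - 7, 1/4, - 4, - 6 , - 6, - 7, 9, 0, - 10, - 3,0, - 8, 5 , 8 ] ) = [ - 10,-8,-7, - 7, - 6, - 6, - 4  , - 3, - 4/5,0, 0,0,1/4, 5,8, 9] 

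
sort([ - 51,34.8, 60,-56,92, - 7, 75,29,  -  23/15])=[ - 56, - 51 , - 7,- 23/15,  29, 34.8,60 , 75,92]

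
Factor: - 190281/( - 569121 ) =13^1 * 17^1 * 661^( - 1)= 221/661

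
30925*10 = 309250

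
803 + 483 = 1286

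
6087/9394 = 6087/9394 = 0.65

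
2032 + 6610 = 8642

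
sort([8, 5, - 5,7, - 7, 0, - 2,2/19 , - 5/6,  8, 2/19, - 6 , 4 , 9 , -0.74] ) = [ - 7 ,- 6, - 5,-2, - 5/6,-0.74  ,  0 , 2/19,2/19,  4,5, 7 , 8 , 8, 9 ]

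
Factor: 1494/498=3^1 = 3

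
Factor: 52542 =2^1 * 3^3 * 7^1 * 139^1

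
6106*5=30530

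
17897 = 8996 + 8901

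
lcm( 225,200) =1800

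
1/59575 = 1/59575 = 0.00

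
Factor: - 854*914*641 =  - 500336396  =  - 2^2*7^1*61^1*457^1*641^1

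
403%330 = 73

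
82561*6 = 495366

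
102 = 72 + 30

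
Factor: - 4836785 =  - 5^1*23^1*137^1*307^1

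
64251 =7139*9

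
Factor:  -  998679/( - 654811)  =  3^1*11^1*41^( - 1)*53^1 * 571^1*15971^( - 1) 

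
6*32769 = 196614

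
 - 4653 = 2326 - 6979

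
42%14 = 0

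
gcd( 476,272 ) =68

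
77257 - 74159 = 3098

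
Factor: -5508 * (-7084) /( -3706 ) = -2^3*3^4*7^1 * 11^1 * 23^1 * 109^( - 1) =-1147608/109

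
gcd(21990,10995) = 10995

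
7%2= 1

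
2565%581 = 241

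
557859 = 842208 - 284349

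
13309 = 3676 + 9633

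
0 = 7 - 7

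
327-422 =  - 95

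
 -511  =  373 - 884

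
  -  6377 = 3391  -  9768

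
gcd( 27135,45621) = 9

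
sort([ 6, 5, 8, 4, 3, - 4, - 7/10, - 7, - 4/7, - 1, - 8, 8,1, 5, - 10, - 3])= [-10,-8, - 7,-4,-3,  -  1, - 7/10, - 4/7,1 , 3,4, 5,5,  6,8,8] 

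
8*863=6904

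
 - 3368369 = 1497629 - 4865998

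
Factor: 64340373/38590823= 3^1 * 37^1*43^( - 1 )*579643^1 * 897461^( - 1 )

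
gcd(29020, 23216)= 5804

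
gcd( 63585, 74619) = 9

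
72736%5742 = 3832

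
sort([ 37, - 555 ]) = [ - 555, 37 ]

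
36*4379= 157644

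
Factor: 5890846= 2^1*13^1 * 226571^1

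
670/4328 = 335/2164 = 0.15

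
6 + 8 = 14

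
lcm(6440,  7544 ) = 264040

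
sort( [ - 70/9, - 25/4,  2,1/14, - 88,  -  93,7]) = [ - 93, - 88, - 70/9, - 25/4, 1/14,2,7 ] 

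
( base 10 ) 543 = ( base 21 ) 14I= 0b1000011111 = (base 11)454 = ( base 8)1037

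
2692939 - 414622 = 2278317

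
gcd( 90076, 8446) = 2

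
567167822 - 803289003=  - 236121181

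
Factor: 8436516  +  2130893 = 10567409^1 = 10567409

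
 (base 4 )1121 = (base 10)89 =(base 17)54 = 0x59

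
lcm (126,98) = 882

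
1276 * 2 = 2552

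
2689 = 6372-3683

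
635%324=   311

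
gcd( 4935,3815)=35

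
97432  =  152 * 641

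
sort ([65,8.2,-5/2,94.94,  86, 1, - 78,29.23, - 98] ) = [ - 98, - 78,-5/2, 1, 8.2, 29.23,65,86, 94.94 ]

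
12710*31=394010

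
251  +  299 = 550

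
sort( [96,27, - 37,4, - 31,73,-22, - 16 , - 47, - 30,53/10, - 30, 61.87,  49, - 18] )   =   [ - 47, - 37, - 31, - 30, - 30, - 22, - 18, - 16,4, 53/10,27,49,61.87,73, 96]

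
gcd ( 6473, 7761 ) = 1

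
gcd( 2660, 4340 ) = 140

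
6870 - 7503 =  - 633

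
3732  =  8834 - 5102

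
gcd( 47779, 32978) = 1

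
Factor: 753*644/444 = 40411/37  =  7^1 * 23^1*37^ ( - 1)*251^1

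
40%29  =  11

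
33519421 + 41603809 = 75123230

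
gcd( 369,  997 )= 1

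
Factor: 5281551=3^3*11^1*17783^1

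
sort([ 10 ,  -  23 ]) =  [ - 23, 10]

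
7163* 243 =1740609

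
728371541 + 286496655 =1014868196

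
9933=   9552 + 381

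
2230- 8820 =-6590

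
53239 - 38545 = 14694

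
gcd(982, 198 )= 2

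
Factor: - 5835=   -  3^1*5^1 * 389^1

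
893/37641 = 893/37641 = 0.02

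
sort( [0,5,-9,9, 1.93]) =[ - 9,0,1.93,5, 9 ]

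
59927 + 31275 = 91202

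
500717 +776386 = 1277103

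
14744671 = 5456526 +9288145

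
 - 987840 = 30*(- 32928) 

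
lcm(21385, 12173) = 791245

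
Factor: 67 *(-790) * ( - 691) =36574630 = 2^1*5^1*67^1 *79^1* 691^1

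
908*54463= 49452404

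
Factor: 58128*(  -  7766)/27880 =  - 56427756/3485 = -2^2*3^1*5^(-1)*7^1 * 11^1*17^ (-1)*41^( - 1)*173^1*353^1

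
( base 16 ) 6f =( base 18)63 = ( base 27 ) 43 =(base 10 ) 111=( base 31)3I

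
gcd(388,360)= 4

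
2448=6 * 408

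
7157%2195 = 572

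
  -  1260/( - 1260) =1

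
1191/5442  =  397/1814 = 0.22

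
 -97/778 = - 1 + 681/778 = - 0.12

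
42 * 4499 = 188958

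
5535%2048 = 1439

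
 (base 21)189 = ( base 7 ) 1542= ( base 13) 387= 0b1001101010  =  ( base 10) 618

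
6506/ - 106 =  - 3253/53= -61.38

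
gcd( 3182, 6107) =1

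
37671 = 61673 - 24002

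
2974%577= 89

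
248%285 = 248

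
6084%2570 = 944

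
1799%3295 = 1799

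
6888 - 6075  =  813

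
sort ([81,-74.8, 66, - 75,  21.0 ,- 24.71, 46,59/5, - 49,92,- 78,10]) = [ - 78, -75, - 74.8, - 49,-24.71,10, 59/5, 21.0,46 , 66,81, 92]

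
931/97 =931/97 = 9.60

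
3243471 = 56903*57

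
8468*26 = 220168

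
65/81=65/81 = 0.80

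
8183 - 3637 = 4546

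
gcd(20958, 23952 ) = 2994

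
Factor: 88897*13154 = 1169351138  =  2^1*6577^1*88897^1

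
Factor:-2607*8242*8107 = - 2^1*3^1*11^3 * 13^1*67^1*79^1*317^1=   - 174194249658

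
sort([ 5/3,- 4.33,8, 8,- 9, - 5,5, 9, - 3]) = [-9, - 5, -4.33, - 3 , 5/3, 5,8,8,9 ]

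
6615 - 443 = 6172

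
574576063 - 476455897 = 98120166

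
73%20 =13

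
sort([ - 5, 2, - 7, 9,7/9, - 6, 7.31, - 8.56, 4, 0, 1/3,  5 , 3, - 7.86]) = [- 8.56, - 7.86,  -  7, - 6, - 5,0, 1/3,7/9, 2, 3, 4, 5, 7.31, 9]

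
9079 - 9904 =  - 825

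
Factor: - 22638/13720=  - 2^( - 2) * 3^1*5^( - 1)*11^1= - 33/20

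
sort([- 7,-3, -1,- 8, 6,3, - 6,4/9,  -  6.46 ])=[ -8, - 7, - 6.46, - 6,- 3, - 1 , 4/9, 3,6 ] 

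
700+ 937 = 1637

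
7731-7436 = 295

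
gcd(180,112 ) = 4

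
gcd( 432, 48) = 48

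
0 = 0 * ( - 8520)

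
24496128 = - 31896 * ( - 768 ) 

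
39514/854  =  19757/427 = 46.27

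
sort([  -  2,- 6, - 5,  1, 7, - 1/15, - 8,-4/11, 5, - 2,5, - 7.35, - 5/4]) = [ - 8, - 7.35, - 6, - 5, - 2, - 2,-5/4, - 4/11, - 1/15,1,5, 5, 7]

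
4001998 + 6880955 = 10882953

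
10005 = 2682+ 7323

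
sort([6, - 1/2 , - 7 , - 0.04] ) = [ - 7, - 1/2, - 0.04,6] 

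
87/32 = 87/32  =  2.72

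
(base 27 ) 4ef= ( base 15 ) ea9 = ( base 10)3309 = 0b110011101101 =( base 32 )37D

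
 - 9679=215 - 9894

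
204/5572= 51/1393 = 0.04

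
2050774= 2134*961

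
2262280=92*24590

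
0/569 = 0= 0.00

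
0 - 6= -6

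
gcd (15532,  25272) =4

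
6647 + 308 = 6955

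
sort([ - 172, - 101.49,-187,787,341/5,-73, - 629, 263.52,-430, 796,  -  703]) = [-703, -629, - 430, - 187,-172, - 101.49,-73 , 341/5,263.52,787, 796]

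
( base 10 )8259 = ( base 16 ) 2043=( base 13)39b4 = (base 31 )8id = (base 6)102123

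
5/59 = 5/59= 0.08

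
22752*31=705312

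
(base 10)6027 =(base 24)ab3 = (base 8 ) 13613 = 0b1011110001011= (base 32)5SB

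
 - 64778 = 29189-93967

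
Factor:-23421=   -  3^1* 37^1*211^1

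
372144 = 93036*4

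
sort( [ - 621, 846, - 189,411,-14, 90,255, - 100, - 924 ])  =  [ - 924, - 621,-189 , - 100, - 14,90,255,  411,  846]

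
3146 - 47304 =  - 44158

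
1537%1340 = 197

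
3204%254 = 156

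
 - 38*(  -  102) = 3876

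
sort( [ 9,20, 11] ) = [ 9,11, 20 ] 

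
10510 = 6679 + 3831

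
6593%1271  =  238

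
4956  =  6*826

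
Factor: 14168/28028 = 46/91= 2^1*7^( - 1) * 13^( - 1)*23^1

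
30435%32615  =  30435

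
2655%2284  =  371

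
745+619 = 1364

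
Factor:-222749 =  - 29^1*7681^1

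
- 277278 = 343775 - 621053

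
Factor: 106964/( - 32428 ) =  - 13^1 * 17^1*67^ ( - 1) = - 221/67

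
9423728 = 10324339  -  900611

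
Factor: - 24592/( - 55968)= 29/66 = 2^(- 1 ) * 3^( - 1 ) * 11^( - 1 )*29^1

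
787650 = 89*8850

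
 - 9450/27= - 350 = - 350.00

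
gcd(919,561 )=1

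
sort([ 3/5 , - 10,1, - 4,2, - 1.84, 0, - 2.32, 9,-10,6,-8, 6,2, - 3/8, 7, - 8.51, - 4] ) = [ - 10, - 10, -8.51, - 8, - 4, - 4 , - 2.32, - 1.84,-3/8, 0,3/5, 1, 2 , 2 , 6, 6 , 7,  9 ] 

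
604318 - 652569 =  - 48251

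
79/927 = 79/927 = 0.09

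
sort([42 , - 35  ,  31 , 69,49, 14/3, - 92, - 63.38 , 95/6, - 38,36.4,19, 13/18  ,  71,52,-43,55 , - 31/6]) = [ - 92, - 63.38 ,  -  43,-38, - 35,  -  31/6,13/18,14/3 , 95/6 , 19,31, 36.4,42,49,52,55 , 69,71]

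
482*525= 253050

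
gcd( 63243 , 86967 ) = 9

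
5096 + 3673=8769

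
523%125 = 23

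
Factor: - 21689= - 23^2*41^1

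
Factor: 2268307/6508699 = 83^1 * 27329^1*6508699^ ( - 1 )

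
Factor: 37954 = 2^1*7^1*2711^1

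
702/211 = 3  +  69/211 = 3.33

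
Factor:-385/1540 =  - 1/4 = - 2^( - 2)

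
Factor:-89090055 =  - 3^2*5^1 * 1979779^1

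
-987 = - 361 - 626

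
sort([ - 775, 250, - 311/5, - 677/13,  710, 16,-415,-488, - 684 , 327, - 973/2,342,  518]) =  [ - 775, - 684, - 488, -973/2, - 415, - 311/5, - 677/13, 16,250,327, 342 , 518, 710]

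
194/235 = 194/235  =  0.83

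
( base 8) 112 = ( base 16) 4a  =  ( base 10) 74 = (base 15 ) 4e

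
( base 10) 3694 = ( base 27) 51M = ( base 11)2859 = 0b111001101110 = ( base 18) b74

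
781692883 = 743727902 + 37964981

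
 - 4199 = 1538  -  5737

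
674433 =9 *74937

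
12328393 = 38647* 319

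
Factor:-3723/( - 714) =2^(-1 )*7^ (-1)*73^1 = 73/14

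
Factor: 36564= 2^2 * 3^1*11^1*277^1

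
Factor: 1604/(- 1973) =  - 2^2*401^1*1973^( -1 )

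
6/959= 6/959 = 0.01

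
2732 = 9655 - 6923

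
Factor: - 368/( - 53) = 2^4*23^1* 53^( - 1) 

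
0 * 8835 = 0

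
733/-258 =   -  3+41/258  =  -  2.84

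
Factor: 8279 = 17^1*487^1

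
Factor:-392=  - 2^3*7^2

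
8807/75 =117 + 32/75 = 117.43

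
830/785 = 166/157 = 1.06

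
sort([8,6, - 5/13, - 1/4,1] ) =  [ - 5/13 , - 1/4,1,6,8 ]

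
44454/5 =8890 + 4/5=8890.80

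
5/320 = 1/64 = 0.02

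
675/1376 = 675/1376 =0.49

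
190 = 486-296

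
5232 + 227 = 5459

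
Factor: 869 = 11^1*79^1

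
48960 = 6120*8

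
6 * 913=5478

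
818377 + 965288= 1783665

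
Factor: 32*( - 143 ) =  - 4576 = -2^5*11^1*13^1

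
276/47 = 5+41/47=5.87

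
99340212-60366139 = 38974073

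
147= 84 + 63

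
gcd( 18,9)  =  9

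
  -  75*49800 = - 3735000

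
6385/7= 912+1/7 = 912.14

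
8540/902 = 9  +  211/451 = 9.47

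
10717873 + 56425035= 67142908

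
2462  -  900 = 1562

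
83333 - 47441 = 35892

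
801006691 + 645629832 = 1446636523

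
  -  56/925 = -56/925 = - 0.06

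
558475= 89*6275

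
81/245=81/245 = 0.33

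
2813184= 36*78144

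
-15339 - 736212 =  - 751551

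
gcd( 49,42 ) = 7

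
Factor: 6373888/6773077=2^9*41^(  -  1)*59^1*211^1*233^(-1) * 709^(  -  1 ) 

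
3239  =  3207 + 32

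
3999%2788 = 1211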